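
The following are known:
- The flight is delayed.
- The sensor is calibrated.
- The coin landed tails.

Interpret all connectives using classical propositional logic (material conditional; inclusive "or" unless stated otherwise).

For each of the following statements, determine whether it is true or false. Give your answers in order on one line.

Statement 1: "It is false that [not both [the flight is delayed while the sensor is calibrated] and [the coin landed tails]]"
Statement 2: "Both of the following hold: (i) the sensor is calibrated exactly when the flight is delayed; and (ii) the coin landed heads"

Statement 1 true, Statement 2 false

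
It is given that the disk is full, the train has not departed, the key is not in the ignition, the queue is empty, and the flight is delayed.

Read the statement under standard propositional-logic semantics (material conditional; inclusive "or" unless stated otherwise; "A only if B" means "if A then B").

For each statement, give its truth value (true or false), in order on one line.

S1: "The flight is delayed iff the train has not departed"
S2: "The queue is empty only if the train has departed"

Let M = "the flight is delayed" (True), R = "the train has departed" (False), W = "the queue is empty" (True).

S1: This is M iff not R.

not R = not False = True
M iff not R = True iff True = True
So S1 is true.

S2: Formalization: W -> R

W -> R = True -> False = False
Thus S2 is false.

S1 True, S2 False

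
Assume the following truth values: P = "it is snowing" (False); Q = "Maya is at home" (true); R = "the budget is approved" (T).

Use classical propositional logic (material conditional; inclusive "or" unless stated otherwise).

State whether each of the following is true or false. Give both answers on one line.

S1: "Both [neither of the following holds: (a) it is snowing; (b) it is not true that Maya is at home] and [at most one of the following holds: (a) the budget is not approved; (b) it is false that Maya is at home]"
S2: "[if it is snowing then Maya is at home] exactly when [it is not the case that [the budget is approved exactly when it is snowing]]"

S1: This is (P nor ~Q) & (~R nand ~Q).

~Q = ~T = F
P nor ~Q = F nor F = T
~R = ~T = F
~Q = ~T = F
~R nand ~Q = F nand F = T
(P nor ~Q) & (~R nand ~Q) = T & T = T
Thus S1 is true.

S2: Parsed as (P -> Q) <-> ~(R <-> P)

P -> Q = F -> T = T
R <-> P = T <-> F = F
~(R <-> P) = ~F = T
(P -> Q) <-> ~(R <-> P) = T <-> T = T
Thus S2 is true.

S1 true, S2 true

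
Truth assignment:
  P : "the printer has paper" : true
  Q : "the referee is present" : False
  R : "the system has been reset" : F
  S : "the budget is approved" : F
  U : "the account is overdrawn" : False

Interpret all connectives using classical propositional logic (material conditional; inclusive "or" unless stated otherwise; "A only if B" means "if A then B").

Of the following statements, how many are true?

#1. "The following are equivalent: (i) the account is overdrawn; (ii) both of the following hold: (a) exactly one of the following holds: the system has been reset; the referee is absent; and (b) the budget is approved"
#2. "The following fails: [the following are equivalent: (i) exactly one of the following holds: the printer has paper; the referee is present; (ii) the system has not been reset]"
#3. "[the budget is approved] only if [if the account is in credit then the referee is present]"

2

#1: This is U ↔ ((R ⊕ ¬Q) ∧ S).

¬Q = ¬F = T
R ⊕ ¬Q = F ⊕ T = T
(R ⊕ ¬Q) ∧ S = T ∧ F = F
U ↔ ((R ⊕ ¬Q) ∧ S) = F ↔ F = T
So #1 is true.

#2: Parsed as ¬((P ⊕ Q) ↔ ¬R)

P ⊕ Q = T ⊕ F = T
¬R = ¬F = T
(P ⊕ Q) ↔ ¬R = T ↔ T = T
¬((P ⊕ Q) ↔ ¬R) = ¬T = F
Thus #2 is false.

#3: This is S → (¬U → Q).

¬U = ¬F = T
¬U → Q = T → F = F
S → (¬U → Q) = F → F = T
Hence #3 is true.

True statements: 2 (#1, #3).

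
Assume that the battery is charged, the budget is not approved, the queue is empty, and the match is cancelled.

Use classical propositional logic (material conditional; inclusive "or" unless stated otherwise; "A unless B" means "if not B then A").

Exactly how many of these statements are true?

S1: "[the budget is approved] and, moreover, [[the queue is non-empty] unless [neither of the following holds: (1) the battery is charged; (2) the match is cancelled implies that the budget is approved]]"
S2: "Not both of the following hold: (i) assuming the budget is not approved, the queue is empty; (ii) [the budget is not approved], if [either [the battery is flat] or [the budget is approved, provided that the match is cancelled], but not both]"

0

Let D = "the budget is approved" (F), R = "the queue is empty" (T), K = "the battery is charged" (T), M = "the match is cancelled" (T).

S1: In symbols: D ∧ (¬R ∨ (K ↓ (M → D)))

¬R = ¬T = F
M → D = T → F = F
K ↓ (M → D) = T ↓ F = F
¬R ∨ (K ↓ (M → D)) = F ∨ F = F
D ∧ (¬R ∨ (K ↓ (M → D))) = F ∧ F = F
Hence S1 is false.

S2: Parsed as (¬D → R) ↑ ((¬K ⊕ (M → D)) → ¬D)

¬D = ¬F = T
¬D → R = T → T = T
¬K = ¬T = F
M → D = T → F = F
¬K ⊕ (M → D) = F ⊕ F = F
¬D = ¬F = T
(¬K ⊕ (M → D)) → ¬D = F → T = T
(¬D → R) ↑ ((¬K ⊕ (M → D)) → ¬D) = T ↑ T = F
So S2 is false.

Count: 0.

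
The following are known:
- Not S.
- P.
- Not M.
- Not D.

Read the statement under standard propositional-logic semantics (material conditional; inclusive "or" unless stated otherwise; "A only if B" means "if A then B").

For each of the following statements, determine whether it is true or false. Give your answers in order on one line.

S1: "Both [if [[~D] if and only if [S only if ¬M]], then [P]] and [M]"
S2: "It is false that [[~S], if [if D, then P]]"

S1 F; S2 F

S1: This is ((¬D ↔ (S → ¬M)) → P) ∧ M.

¬D = ¬F = T
¬M = ¬F = T
S → ¬M = F → T = T
¬D ↔ (S → ¬M) = T ↔ T = T
(¬D ↔ (S → ¬M)) → P = T → T = T
((¬D ↔ (S → ¬M)) → P) ∧ M = T ∧ F = F
Thus S1 is false.

S2: This is ¬((D → P) → ¬S).

D → P = F → T = T
¬S = ¬F = T
(D → P) → ¬S = T → T = T
¬((D → P) → ¬S) = ¬T = F
Thus S2 is false.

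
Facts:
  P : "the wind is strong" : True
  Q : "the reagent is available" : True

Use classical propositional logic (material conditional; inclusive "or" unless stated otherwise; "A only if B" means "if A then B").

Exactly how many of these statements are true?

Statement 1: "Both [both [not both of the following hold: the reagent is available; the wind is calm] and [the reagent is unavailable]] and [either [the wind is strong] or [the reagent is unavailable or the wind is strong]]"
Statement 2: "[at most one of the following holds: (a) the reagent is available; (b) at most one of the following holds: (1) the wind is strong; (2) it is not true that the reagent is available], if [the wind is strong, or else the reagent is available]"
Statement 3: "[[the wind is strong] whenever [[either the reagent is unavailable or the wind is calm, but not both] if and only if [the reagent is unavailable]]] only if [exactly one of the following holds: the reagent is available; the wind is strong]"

0

Statement 1: Parsed as ((Q nand ~P) & ~Q) & (P | (~Q | P))

~P = ~T = F
Q nand ~P = T nand F = T
~Q = ~T = F
(Q nand ~P) & ~Q = T & F = F
~Q = ~T = F
~Q | P = F | T = T
P | (~Q | P) = T | T = T
((Q nand ~P) & ~Q) & (P | (~Q | P)) = F & T = F
Thus Statement 1 is false.

Statement 2: Formalization: (P | Q) -> (Q nand (P nand ~Q))

P | Q = T | T = T
~Q = ~T = F
P nand ~Q = T nand F = T
Q nand (P nand ~Q) = T nand T = F
(P | Q) -> (Q nand (P nand ~Q)) = T -> F = F
Thus Statement 2 is false.

Statement 3: Formalization: (((~Q xor ~P) <-> ~Q) -> P) -> (Q xor P)

~Q = ~T = F
~P = ~T = F
~Q xor ~P = F xor F = F
~Q = ~T = F
(~Q xor ~P) <-> ~Q = F <-> F = T
((~Q xor ~P) <-> ~Q) -> P = T -> T = T
Q xor P = T xor T = F
(((~Q xor ~P) <-> ~Q) -> P) -> (Q xor P) = T -> F = F
Hence Statement 3 is false.

0 of the 3 statements are true (none).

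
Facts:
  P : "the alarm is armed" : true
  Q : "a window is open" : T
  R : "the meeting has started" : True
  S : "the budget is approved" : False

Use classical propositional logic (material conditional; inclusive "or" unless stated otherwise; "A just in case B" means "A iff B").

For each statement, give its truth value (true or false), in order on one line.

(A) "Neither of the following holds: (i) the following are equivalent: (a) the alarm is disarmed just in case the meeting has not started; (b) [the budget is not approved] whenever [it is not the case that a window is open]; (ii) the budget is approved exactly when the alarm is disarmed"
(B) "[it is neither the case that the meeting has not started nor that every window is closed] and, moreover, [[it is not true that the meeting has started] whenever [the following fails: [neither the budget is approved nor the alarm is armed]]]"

(A): This is ((¬P ↔ ¬R) ↔ (¬Q → ¬S)) ↓ (S ↔ ¬P).

¬P = ¬T = F
¬R = ¬T = F
¬P ↔ ¬R = F ↔ F = T
¬Q = ¬T = F
¬S = ¬F = T
¬Q → ¬S = F → T = T
(¬P ↔ ¬R) ↔ (¬Q → ¬S) = T ↔ T = T
¬P = ¬T = F
S ↔ ¬P = F ↔ F = T
((¬P ↔ ¬R) ↔ (¬Q → ¬S)) ↓ (S ↔ ¬P) = T ↓ T = F
Thus (A) is false.

(B): Parsed as (¬R ↓ ¬Q) ∧ (¬(S ↓ P) → ¬R)

¬R = ¬T = F
¬Q = ¬T = F
¬R ↓ ¬Q = F ↓ F = T
S ↓ P = F ↓ T = F
¬(S ↓ P) = ¬F = T
¬R = ¬T = F
¬(S ↓ P) → ¬R = T → F = F
(¬R ↓ ¬Q) ∧ (¬(S ↓ P) → ¬R) = T ∧ F = F
So (B) is false.

(A) F, (B) F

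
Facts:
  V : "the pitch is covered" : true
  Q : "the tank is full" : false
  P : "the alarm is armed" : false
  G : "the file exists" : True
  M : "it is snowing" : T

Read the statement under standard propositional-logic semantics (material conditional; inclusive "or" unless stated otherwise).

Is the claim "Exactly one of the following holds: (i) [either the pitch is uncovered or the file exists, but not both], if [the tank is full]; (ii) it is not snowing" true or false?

true

Formalization: (Q -> (not V xor G)) xor not M

not V = not True = False
not V xor G = False xor True = True
Q -> (not V xor G) = False -> True = True
not M = not True = False
(Q -> (not V xor G)) xor not M = True xor False = True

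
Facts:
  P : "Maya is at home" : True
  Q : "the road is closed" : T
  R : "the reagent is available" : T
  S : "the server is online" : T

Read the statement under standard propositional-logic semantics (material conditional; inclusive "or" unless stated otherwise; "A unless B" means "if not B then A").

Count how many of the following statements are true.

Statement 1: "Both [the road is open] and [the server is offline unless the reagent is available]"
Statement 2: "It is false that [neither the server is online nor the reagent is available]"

1

Statement 1: Parsed as ~Q & (~S | R)

~Q = ~T = F
~S = ~T = F
~S | R = F | T = T
~Q & (~S | R) = F & T = F
Hence Statement 1 is false.

Statement 2: This is ~(S nor R).

S nor R = T nor T = F
~(S nor R) = ~F = T
So Statement 2 is true.

Count: 1.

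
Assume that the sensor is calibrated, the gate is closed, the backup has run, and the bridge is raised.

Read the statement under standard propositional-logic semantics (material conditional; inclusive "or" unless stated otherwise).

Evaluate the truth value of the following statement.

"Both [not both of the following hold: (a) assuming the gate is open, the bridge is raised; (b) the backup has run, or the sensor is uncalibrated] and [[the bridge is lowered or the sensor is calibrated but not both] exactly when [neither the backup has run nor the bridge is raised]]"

false

Let Q = "the gate is open" (F), S = "the bridge is raised" (T), R = "the backup has run" (T), P = "the sensor is calibrated" (T).
This is ((Q -> S) nand (R | ~P)) & ((~S xor P) <-> (R nor S)).

Q -> S = F -> T = T
~P = ~T = F
R | ~P = T | F = T
(Q -> S) nand (R | ~P) = T nand T = F
~S = ~T = F
~S xor P = F xor T = T
R nor S = T nor T = F
(~S xor P) <-> (R nor S) = T <-> F = F
((Q -> S) nand (R | ~P)) & ((~S xor P) <-> (R nor S)) = F & F = F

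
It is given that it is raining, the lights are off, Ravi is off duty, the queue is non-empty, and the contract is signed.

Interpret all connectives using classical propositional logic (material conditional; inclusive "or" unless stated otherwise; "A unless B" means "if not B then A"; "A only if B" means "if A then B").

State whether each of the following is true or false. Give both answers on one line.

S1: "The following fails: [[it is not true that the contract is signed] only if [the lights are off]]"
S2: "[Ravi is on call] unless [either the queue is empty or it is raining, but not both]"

S1 false; S2 true

Let M = "the contract is signed" (True), G = "the lights are on" (False), Q = "Ravi is on call" (False), D = "the queue is empty" (False), H = "it is raining" (True).

S1: Parsed as not (not M -> not G)

not M = not True = False
not G = not False = True
not M -> not G = False -> True = True
not (not M -> not G) = not True = False
Hence S1 is false.

S2: Formalization: Q or (D xor H)

D xor H = False xor True = True
Q or (D xor H) = False or True = True
So S2 is true.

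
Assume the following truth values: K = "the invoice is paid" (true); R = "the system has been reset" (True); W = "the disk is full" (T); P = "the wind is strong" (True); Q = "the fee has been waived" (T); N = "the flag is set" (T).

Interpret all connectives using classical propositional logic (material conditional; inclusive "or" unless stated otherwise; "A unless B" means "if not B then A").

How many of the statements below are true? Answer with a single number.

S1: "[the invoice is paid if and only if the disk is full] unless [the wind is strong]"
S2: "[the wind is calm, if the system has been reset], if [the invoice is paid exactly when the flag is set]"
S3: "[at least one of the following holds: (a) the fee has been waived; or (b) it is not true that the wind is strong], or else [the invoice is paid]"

S1: In symbols: (K iff W) or P

K iff W = True iff True = True
(K iff W) or P = True or True = True
Hence S1 is true.

S2: In symbols: (K iff N) -> (R -> not P)

K iff N = True iff True = True
not P = not True = False
R -> not P = True -> False = False
(K iff N) -> (R -> not P) = True -> False = False
So S2 is false.

S3: In symbols: (Q or not P) or K

not P = not True = False
Q or not P = True or False = True
(Q or not P) or K = True or True = True
So S3 is true.

2 of the 3 statements are true (S1, S3).

2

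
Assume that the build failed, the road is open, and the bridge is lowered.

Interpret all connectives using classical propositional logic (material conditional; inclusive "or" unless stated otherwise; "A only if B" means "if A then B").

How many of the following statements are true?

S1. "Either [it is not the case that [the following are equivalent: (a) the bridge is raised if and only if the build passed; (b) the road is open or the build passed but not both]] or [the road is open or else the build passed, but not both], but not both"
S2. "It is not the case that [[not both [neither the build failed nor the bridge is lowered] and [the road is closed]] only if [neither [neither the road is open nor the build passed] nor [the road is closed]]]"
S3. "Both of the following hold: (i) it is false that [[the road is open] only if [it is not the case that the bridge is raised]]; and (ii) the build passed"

Let R = "the bridge is raised" (False), P = "the build passed" (False), Q = "the road is closed" (False).

S1: Parsed as not ((R iff P) iff (not Q xor P)) xor (not Q xor P)

R iff P = False iff False = True
not Q = not False = True
not Q xor P = True xor False = True
(R iff P) iff (not Q xor P) = True iff True = True
not ((R iff P) iff (not Q xor P)) = not True = False
not Q = not False = True
not Q xor P = True xor False = True
not ((R iff P) iff (not Q xor P)) xor (not Q xor P) = False xor True = True
Hence S1 is true.

S2: Formalization: not (((not P nor not R) nand Q) -> ((not Q nor P) nor Q))

not P = not False = True
not R = not False = True
not P nor not R = True nor True = False
(not P nor not R) nand Q = False nand False = True
not Q = not False = True
not Q nor P = True nor False = False
(not Q nor P) nor Q = False nor False = True
((not P nor not R) nand Q) -> ((not Q nor P) nor Q) = True -> True = True
not (((not P nor not R) nand Q) -> ((not Q nor P) nor Q)) = not True = False
So S2 is false.

S3: Parsed as not (not Q -> not R) and P

not Q = not False = True
not R = not False = True
not Q -> not R = True -> True = True
not (not Q -> not R) = not True = False
not (not Q -> not R) and P = False and False = False
Thus S3 is false.

1 of the 3 statements is true.

1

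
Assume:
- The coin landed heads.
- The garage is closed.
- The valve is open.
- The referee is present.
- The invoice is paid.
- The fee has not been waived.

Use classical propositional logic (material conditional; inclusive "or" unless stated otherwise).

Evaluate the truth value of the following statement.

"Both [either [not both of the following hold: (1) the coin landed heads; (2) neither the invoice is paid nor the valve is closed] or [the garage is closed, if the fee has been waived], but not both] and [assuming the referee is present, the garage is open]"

False.

Let P = "the coin landed heads" (T), U = "the invoice is paid" (T), R = "the valve is open" (T), V = "the fee has been waived" (F), Q = "the garage is closed" (T), S = "the referee is present" (T).
Formalization: ((P ↑ (U ↓ ¬R)) ⊕ (V → Q)) ∧ (S → ¬Q)

¬R = ¬T = F
U ↓ ¬R = T ↓ F = F
P ↑ (U ↓ ¬R) = T ↑ F = T
V → Q = F → T = T
(P ↑ (U ↓ ¬R)) ⊕ (V → Q) = T ⊕ T = F
¬Q = ¬T = F
S → ¬Q = T → F = F
((P ↑ (U ↓ ¬R)) ⊕ (V → Q)) ∧ (S → ¬Q) = F ∧ F = F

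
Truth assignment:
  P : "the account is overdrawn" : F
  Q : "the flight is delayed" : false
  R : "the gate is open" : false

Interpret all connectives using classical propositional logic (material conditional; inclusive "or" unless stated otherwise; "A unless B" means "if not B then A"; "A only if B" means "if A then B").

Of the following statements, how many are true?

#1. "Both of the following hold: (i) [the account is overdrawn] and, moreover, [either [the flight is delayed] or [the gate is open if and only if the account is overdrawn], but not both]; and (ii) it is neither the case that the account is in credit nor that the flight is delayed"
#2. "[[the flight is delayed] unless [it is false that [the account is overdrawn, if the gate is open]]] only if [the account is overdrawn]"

#1: In symbols: (P & (Q xor (R <-> P))) & (~P nor Q)

R <-> P = F <-> F = T
Q xor (R <-> P) = F xor T = T
P & (Q xor (R <-> P)) = F & T = F
~P = ~F = T
~P nor Q = T nor F = F
(P & (Q xor (R <-> P))) & (~P nor Q) = F & F = F
Hence #1 is false.

#2: This is (Q | ~(R -> P)) -> P.

R -> P = F -> F = T
~(R -> P) = ~T = F
Q | ~(R -> P) = F | F = F
(Q | ~(R -> P)) -> P = F -> F = T
Hence #2 is true.

True statements: 1 (#2).

1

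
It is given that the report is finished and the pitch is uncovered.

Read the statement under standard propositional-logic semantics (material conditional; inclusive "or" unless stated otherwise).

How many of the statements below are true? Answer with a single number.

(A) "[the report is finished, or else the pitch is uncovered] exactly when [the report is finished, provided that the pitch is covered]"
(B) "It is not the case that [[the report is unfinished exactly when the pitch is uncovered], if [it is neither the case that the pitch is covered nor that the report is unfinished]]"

Let P = "the report is finished" (T), Q = "the pitch is covered" (F).

(A): Formalization: (P | ~Q) <-> (Q -> P)

~Q = ~F = T
P | ~Q = T | T = T
Q -> P = F -> T = T
(P | ~Q) <-> (Q -> P) = T <-> T = T
So (A) is true.

(B): This is ~((Q nor ~P) -> (~P <-> ~Q)).

~P = ~T = F
Q nor ~P = F nor F = T
~P = ~T = F
~Q = ~F = T
~P <-> ~Q = F <-> T = F
(Q nor ~P) -> (~P <-> ~Q) = T -> F = F
~((Q nor ~P) -> (~P <-> ~Q)) = ~F = T
Thus (B) is true.

True statements: 2 ((A), (B)).

2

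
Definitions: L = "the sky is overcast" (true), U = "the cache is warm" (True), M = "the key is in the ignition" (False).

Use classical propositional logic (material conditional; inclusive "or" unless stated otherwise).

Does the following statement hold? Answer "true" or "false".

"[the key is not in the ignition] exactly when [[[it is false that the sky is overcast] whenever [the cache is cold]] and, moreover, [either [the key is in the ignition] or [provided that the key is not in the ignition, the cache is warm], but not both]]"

This is ~M <-> ((~U -> ~L) & (M xor (~M -> U))).

~M = ~F = T
~U = ~T = F
~L = ~T = F
~U -> ~L = F -> F = T
~M = ~F = T
~M -> U = T -> T = T
M xor (~M -> U) = F xor T = T
(~U -> ~L) & (M xor (~M -> U)) = T & T = T
~M <-> ((~U -> ~L) & (M xor (~M -> U))) = T <-> T = T

True.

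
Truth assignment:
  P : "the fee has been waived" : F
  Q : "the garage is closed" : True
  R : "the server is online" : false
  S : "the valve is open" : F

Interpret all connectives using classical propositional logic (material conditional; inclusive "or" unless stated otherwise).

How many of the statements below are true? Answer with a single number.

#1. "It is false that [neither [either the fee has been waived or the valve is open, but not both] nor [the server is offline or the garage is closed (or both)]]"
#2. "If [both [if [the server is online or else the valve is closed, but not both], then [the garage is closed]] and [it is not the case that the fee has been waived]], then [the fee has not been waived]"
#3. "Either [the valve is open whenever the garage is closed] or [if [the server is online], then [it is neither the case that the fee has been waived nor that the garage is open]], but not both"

3

#1: Formalization: not ((P xor S) nor (not R or Q))

P xor S = False xor False = False
not R = not False = True
not R or Q = True or True = True
(P xor S) nor (not R or Q) = False nor True = False
not ((P xor S) nor (not R or Q)) = not False = True
Hence #1 is true.

#2: Parsed as (((R xor not S) -> Q) and not P) -> not P

not S = not False = True
R xor not S = False xor True = True
(R xor not S) -> Q = True -> True = True
not P = not False = True
((R xor not S) -> Q) and not P = True and True = True
not P = not False = True
(((R xor not S) -> Q) and not P) -> not P = True -> True = True
So #2 is true.

#3: This is (Q -> S) xor (R -> (P nor not Q)).

Q -> S = True -> False = False
not Q = not True = False
P nor not Q = False nor False = True
R -> (P nor not Q) = False -> True = True
(Q -> S) xor (R -> (P nor not Q)) = False xor True = True
So #3 is true.

True statements: 3 (#1, #2, #3).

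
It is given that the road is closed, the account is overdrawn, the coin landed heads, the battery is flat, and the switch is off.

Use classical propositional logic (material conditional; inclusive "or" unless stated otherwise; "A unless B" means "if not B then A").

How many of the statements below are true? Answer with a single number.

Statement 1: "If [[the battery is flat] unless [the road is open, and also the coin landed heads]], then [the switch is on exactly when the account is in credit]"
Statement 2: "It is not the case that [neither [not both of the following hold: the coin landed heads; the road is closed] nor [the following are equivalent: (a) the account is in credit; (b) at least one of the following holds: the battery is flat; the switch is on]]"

Let N = "the battery is charged" (F), V = "the road is closed" (T), K = "the coin landed heads" (T), U = "the switch is on" (F), Q = "the account is overdrawn" (T).

Statement 1: Parsed as (¬N ∨ (¬V ∧ K)) → (U ↔ ¬Q)

¬N = ¬F = T
¬V = ¬T = F
¬V ∧ K = F ∧ T = F
¬N ∨ (¬V ∧ K) = T ∨ F = T
¬Q = ¬T = F
U ↔ ¬Q = F ↔ F = T
(¬N ∨ (¬V ∧ K)) → (U ↔ ¬Q) = T → T = T
So Statement 1 is true.

Statement 2: Formalization: ¬((K ↑ V) ↓ (¬Q ↔ (¬N ∨ U)))

K ↑ V = T ↑ T = F
¬Q = ¬T = F
¬N = ¬F = T
¬N ∨ U = T ∨ F = T
¬Q ↔ (¬N ∨ U) = F ↔ T = F
(K ↑ V) ↓ (¬Q ↔ (¬N ∨ U)) = F ↓ F = T
¬((K ↑ V) ↓ (¬Q ↔ (¬N ∨ U))) = ¬T = F
Thus Statement 2 is false.

Count: 1.

1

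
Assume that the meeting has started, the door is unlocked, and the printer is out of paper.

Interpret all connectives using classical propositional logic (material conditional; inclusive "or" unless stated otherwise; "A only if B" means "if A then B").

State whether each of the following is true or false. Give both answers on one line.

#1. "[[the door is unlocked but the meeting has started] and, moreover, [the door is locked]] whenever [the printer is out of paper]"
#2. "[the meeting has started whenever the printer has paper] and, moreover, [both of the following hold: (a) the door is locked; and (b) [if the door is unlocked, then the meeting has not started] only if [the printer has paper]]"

#1 false, #2 false

Let R = "the printer has paper" (F), Q = "the door is locked" (F), P = "the meeting has started" (T).

#1: In symbols: ~R -> ((~Q & P) & Q)

~R = ~F = T
~Q = ~F = T
~Q & P = T & T = T
(~Q & P) & Q = T & F = F
~R -> ((~Q & P) & Q) = T -> F = F
Thus #1 is false.

#2: Formalization: (R -> P) & (Q & ((~Q -> ~P) -> R))

R -> P = F -> T = T
~Q = ~F = T
~P = ~T = F
~Q -> ~P = T -> F = F
(~Q -> ~P) -> R = F -> F = T
Q & ((~Q -> ~P) -> R) = F & T = F
(R -> P) & (Q & ((~Q -> ~P) -> R)) = T & F = F
So #2 is false.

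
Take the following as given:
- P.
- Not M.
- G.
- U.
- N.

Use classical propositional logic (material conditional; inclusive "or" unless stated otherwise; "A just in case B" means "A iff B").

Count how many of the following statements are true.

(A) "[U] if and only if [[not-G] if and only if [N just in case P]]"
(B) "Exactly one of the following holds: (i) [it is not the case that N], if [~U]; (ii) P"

(A): In symbols: U ↔ (¬G ↔ (N ↔ P))

¬G = ¬T = F
N ↔ P = T ↔ T = T
¬G ↔ (N ↔ P) = F ↔ T = F
U ↔ (¬G ↔ (N ↔ P)) = T ↔ F = F
Hence (A) is false.

(B): Formalization: (¬U → ¬N) ⊕ P

¬U = ¬T = F
¬N = ¬T = F
¬U → ¬N = F → F = T
(¬U → ¬N) ⊕ P = T ⊕ T = F
Hence (B) is false.

0 of the 2 statements are true (none).

0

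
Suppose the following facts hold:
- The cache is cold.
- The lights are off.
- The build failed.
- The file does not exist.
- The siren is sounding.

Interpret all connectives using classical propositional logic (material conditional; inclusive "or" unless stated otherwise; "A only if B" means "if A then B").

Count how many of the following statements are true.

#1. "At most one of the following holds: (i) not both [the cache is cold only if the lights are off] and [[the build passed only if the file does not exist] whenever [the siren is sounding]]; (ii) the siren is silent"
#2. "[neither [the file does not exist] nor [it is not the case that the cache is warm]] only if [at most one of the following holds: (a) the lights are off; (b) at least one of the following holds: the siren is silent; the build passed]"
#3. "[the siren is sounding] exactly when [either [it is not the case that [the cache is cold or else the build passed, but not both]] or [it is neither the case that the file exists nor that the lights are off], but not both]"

Let P = "the cache is warm" (F), Q = "the lights are on" (F), U = "the siren is sounding" (T), R = "the build passed" (F), S = "the file exists" (F).

#1: Parsed as ((~P -> ~Q) nand (U -> (R -> ~S))) nand ~U

~P = ~F = T
~Q = ~F = T
~P -> ~Q = T -> T = T
~S = ~F = T
R -> ~S = F -> T = T
U -> (R -> ~S) = T -> T = T
(~P -> ~Q) nand (U -> (R -> ~S)) = T nand T = F
~U = ~T = F
((~P -> ~Q) nand (U -> (R -> ~S))) nand ~U = F nand F = T
So #1 is true.

#2: Formalization: (~S nor ~P) -> (~Q nand (~U | R))

~S = ~F = T
~P = ~F = T
~S nor ~P = T nor T = F
~Q = ~F = T
~U = ~T = F
~U | R = F | F = F
~Q nand (~U | R) = T nand F = T
(~S nor ~P) -> (~Q nand (~U | R)) = F -> T = T
Hence #2 is true.

#3: Parsed as U <-> (~(~P xor R) xor (S nor ~Q))

~P = ~F = T
~P xor R = T xor F = T
~(~P xor R) = ~T = F
~Q = ~F = T
S nor ~Q = F nor T = F
~(~P xor R) xor (S nor ~Q) = F xor F = F
U <-> (~(~P xor R) xor (S nor ~Q)) = T <-> F = F
Thus #3 is false.

2 of the 3 statements are true.

2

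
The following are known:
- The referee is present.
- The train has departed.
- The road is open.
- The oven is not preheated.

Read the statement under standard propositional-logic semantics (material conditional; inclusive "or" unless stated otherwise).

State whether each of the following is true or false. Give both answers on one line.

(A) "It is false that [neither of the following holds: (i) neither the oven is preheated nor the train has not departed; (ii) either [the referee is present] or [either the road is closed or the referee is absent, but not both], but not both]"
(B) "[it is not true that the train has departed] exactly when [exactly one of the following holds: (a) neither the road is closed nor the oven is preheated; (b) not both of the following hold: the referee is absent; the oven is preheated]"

Let Q = "the oven is preheated" (False), H = "the train has departed" (True), R = "the referee is present" (True), P = "the road is closed" (False).

(A): In symbols: not ((Q nor not H) nor (R xor (P xor not R)))

not H = not True = False
Q nor not H = False nor False = True
not R = not True = False
P xor not R = False xor False = False
R xor (P xor not R) = True xor False = True
(Q nor not H) nor (R xor (P xor not R)) = True nor True = False
not ((Q nor not H) nor (R xor (P xor not R))) = not False = True
Hence (A) is true.

(B): Formalization: not H iff ((P nor Q) xor (not R nand Q))

not H = not True = False
P nor Q = False nor False = True
not R = not True = False
not R nand Q = False nand False = True
(P nor Q) xor (not R nand Q) = True xor True = False
not H iff ((P nor Q) xor (not R nand Q)) = False iff False = True
Hence (B) is true.

(A) True, (B) True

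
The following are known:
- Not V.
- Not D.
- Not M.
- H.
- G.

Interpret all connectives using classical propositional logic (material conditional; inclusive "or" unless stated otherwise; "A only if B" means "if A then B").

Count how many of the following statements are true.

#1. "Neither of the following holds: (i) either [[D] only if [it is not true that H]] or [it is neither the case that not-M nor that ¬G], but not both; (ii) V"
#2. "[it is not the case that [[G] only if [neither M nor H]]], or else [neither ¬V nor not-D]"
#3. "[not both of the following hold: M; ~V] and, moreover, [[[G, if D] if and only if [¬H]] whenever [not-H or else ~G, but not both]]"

2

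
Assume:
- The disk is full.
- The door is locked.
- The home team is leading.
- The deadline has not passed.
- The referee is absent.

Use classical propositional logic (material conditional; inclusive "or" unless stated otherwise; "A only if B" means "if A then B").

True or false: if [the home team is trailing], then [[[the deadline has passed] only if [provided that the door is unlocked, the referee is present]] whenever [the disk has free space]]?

True.

Let R = "the home team is leading" (T), P = "the disk is full" (T), S = "the deadline has passed" (F), Q = "the door is locked" (T), U = "the referee is present" (F).
Formalization: ¬R → (¬P → (S → (¬Q → U)))

¬R = ¬T = F
¬P = ¬T = F
¬Q = ¬T = F
¬Q → U = F → F = T
S → (¬Q → U) = F → T = T
¬P → (S → (¬Q → U)) = F → T = T
¬R → (¬P → (S → (¬Q → U))) = F → T = T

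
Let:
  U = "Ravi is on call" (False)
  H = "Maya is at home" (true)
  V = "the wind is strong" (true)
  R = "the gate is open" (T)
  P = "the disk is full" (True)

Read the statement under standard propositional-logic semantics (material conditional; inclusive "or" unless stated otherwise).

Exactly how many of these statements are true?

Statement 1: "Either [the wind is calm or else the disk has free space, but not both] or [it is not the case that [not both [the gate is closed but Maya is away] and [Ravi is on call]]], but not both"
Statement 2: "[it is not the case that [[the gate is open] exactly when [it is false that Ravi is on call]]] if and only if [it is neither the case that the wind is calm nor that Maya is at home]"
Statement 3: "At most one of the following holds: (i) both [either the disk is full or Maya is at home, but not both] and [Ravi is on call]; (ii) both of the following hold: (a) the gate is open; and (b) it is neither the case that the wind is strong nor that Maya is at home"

2

Statement 1: Formalization: (~V xor ~P) xor ~((~R & ~H) nand U)

~V = ~T = F
~P = ~T = F
~V xor ~P = F xor F = F
~R = ~T = F
~H = ~T = F
~R & ~H = F & F = F
(~R & ~H) nand U = F nand F = T
~((~R & ~H) nand U) = ~T = F
(~V xor ~P) xor ~((~R & ~H) nand U) = F xor F = F
So Statement 1 is false.

Statement 2: In symbols: ~(R <-> ~U) <-> (~V nor H)

~U = ~F = T
R <-> ~U = T <-> T = T
~(R <-> ~U) = ~T = F
~V = ~T = F
~V nor H = F nor T = F
~(R <-> ~U) <-> (~V nor H) = F <-> F = T
So Statement 2 is true.

Statement 3: This is ((P xor H) & U) nand (R & (V nor H)).

P xor H = T xor T = F
(P xor H) & U = F & F = F
V nor H = T nor T = F
R & (V nor H) = T & F = F
((P xor H) & U) nand (R & (V nor H)) = F nand F = T
So Statement 3 is true.

True statements: 2 (Statement 2, Statement 3).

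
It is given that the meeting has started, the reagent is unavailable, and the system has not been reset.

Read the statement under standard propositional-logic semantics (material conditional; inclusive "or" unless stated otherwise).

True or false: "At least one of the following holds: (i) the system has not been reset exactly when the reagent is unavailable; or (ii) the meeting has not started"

true

Let U = "the system has been reset" (F), V = "the reagent is available" (F), K = "the meeting has started" (T).
Parsed as (~U <-> ~V) | ~K

~U = ~F = T
~V = ~F = T
~U <-> ~V = T <-> T = T
~K = ~T = F
(~U <-> ~V) | ~K = T | F = T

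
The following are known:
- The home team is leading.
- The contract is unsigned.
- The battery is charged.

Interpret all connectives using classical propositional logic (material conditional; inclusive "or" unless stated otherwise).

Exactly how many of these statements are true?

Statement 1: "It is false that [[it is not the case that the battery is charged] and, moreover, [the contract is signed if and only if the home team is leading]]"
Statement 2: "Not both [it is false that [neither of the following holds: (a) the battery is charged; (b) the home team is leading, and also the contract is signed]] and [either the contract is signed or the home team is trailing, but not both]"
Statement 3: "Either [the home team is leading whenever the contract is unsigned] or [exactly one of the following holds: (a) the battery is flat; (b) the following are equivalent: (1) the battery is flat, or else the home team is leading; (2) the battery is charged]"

Let R = "the battery is charged" (True), Q = "the contract is signed" (False), P = "the home team is leading" (True).

Statement 1: Parsed as not (not R and (Q iff P))

not R = not True = False
Q iff P = False iff True = False
not R and (Q iff P) = False and False = False
not (not R and (Q iff P)) = not False = True
So Statement 1 is true.

Statement 2: Parsed as not (R nor (P and Q)) nand (Q xor not P)

P and Q = True and False = False
R nor (P and Q) = True nor False = False
not (R nor (P and Q)) = not False = True
not P = not True = False
Q xor not P = False xor False = False
not (R nor (P and Q)) nand (Q xor not P) = True nand False = True
So Statement 2 is true.

Statement 3: Parsed as (not Q -> P) or (not R xor ((not R or P) iff R))

not Q = not False = True
not Q -> P = True -> True = True
not R = not True = False
not R = not True = False
not R or P = False or True = True
(not R or P) iff R = True iff True = True
not R xor ((not R or P) iff R) = False xor True = True
(not Q -> P) or (not R xor ((not R or P) iff R)) = True or True = True
So Statement 3 is true.

3 of the 3 statements are true (Statement 1, Statement 2, Statement 3).

3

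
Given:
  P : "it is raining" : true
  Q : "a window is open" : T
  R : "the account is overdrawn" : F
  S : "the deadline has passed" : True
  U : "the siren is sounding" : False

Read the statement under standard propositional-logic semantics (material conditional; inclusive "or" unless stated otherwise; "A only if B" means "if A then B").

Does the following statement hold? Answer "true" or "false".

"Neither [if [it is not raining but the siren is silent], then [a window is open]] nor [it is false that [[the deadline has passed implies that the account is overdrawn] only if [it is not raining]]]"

The statement is false.

Parsed as ((~P & ~U) -> Q) nor ~((S -> R) -> ~P)

~P = ~T = F
~U = ~F = T
~P & ~U = F & T = F
(~P & ~U) -> Q = F -> T = T
S -> R = T -> F = F
~P = ~T = F
(S -> R) -> ~P = F -> F = T
~((S -> R) -> ~P) = ~T = F
((~P & ~U) -> Q) nor ~((S -> R) -> ~P) = T nor F = F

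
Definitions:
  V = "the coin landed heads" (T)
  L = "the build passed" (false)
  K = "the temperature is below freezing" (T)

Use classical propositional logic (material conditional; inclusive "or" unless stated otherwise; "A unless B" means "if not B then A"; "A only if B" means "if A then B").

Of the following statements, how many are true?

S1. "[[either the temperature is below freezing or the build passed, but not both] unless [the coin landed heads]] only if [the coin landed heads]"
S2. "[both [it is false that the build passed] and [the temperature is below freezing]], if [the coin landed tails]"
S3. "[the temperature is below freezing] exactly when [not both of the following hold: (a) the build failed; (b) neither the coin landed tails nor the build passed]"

2

S1: Formalization: ((K ⊕ L) ∨ V) → V

K ⊕ L = T ⊕ F = T
(K ⊕ L) ∨ V = T ∨ T = T
((K ⊕ L) ∨ V) → V = T → T = T
So S1 is true.

S2: In symbols: ¬V → (¬L ∧ K)

¬V = ¬T = F
¬L = ¬F = T
¬L ∧ K = T ∧ T = T
¬V → (¬L ∧ K) = F → T = T
Hence S2 is true.

S3: This is K ↔ (¬L ↑ (¬V ↓ L)).

¬L = ¬F = T
¬V = ¬T = F
¬V ↓ L = F ↓ F = T
¬L ↑ (¬V ↓ L) = T ↑ T = F
K ↔ (¬L ↑ (¬V ↓ L)) = T ↔ F = F
So S3 is false.

Count: 2.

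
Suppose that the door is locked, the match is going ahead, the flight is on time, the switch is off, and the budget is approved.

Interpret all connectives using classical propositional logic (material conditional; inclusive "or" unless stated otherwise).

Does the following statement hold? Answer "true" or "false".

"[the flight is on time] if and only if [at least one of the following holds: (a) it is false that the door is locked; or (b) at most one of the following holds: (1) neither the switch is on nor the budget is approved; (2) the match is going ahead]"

True

Let P = "the flight is delayed" (F), N = "the door is locked" (T), H = "the switch is on" (F), D = "the budget is approved" (T), U = "the match is cancelled" (F).
Formalization: ~P <-> (~N | ((H nor D) nand ~U))

~P = ~F = T
~N = ~T = F
H nor D = F nor T = F
~U = ~F = T
(H nor D) nand ~U = F nand T = T
~N | ((H nor D) nand ~U) = F | T = T
~P <-> (~N | ((H nor D) nand ~U)) = T <-> T = T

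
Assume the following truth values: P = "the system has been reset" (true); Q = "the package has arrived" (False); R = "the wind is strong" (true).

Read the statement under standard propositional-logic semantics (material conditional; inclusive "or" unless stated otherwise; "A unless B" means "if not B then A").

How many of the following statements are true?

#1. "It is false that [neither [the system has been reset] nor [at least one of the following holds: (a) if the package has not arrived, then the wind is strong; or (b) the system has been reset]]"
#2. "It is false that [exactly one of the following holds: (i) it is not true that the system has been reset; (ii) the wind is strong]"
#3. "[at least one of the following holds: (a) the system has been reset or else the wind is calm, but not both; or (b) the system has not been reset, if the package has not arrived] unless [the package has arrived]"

2

#1: Parsed as not (P nor ((not Q -> R) or P))

not Q = not False = True
not Q -> R = True -> True = True
(not Q -> R) or P = True or True = True
P nor ((not Q -> R) or P) = True nor True = False
not (P nor ((not Q -> R) or P)) = not False = True
So #1 is true.

#2: This is not (not P xor R).

not P = not True = False
not P xor R = False xor True = True
not (not P xor R) = not True = False
So #2 is false.

#3: This is ((P xor not R) or (not Q -> not P)) or Q.

not R = not True = False
P xor not R = True xor False = True
not Q = not False = True
not P = not True = False
not Q -> not P = True -> False = False
(P xor not R) or (not Q -> not P) = True or False = True
((P xor not R) or (not Q -> not P)) or Q = True or False = True
Hence #3 is true.

2 of the 3 statements are true (#1, #3).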